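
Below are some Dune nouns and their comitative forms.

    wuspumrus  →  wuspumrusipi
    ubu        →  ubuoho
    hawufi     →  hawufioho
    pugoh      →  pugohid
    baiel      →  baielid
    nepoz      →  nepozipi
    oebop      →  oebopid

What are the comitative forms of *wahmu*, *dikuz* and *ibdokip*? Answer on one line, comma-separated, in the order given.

wahmuoho, dikuzipi, ibdokipid

The suffix is conditioned by the final sound: -ipi when the stem ends in a sibilant (*wuspumrus*, *nepoz*); -id when the stem ends in a non-sibilant consonant (*pugoh*, *baiel*, *oebop*); -oho when the stem ends in a vowel (*ubu*, *hawufi*).
*wahmu* — final sound /u/ (a vowel) → -oho → *wahmuoho*.
Since the final sound of *dikuz* is /z/ (a sibilant), it takes -ipi, giving *dikuzipi*.
The final sound of *ibdokip* is /p/, which is a non-sibilant consonant, so the suffix is -id, giving *ibdokipid*.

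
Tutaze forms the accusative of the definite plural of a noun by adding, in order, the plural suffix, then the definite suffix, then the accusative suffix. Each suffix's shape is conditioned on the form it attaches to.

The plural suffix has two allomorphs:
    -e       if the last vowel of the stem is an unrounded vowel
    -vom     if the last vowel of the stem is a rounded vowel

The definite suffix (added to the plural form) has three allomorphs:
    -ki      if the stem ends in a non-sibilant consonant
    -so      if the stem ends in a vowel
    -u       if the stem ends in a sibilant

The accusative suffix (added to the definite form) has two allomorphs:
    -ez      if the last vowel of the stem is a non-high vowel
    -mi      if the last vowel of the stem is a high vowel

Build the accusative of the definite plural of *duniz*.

Since the last vowel of *duniz* is /i/ (an unrounded vowel), it takes -e, giving *dunize*.
The plural form *dunize*: final sound = /e/, a vowel → -so → *dunizeso*.
The definite form *dunizeso*: last vowel = /o/, a non-high vowel → -ez → *dunizesoez*.

dunizesoez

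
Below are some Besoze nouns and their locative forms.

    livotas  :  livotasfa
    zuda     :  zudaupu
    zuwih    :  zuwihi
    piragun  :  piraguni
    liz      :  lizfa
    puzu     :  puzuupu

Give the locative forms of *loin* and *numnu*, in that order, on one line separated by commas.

loini, numnuupu

The pattern is sibilance of the final sound: -fa when the stem ends in a sibilant (*livotas*, *liz*); -i when the stem ends in a non-sibilant consonant (*zuwih*, *piragun*); -upu when the stem ends in a vowel (*zuda*, *puzu*).
*loin*: final sound = /n/, a non-sibilant consonant → -i → *loini*.
*numnu* — final sound /u/ (a vowel) → -upu → *numnuupu*.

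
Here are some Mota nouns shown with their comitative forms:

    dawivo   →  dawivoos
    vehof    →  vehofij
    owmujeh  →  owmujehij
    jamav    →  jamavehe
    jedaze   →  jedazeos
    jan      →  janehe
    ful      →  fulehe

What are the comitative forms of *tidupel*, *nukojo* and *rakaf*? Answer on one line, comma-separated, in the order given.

tidupelehe, nukojoos, rakafij

The suffix is conditioned by the final sound: -ij when the stem ends in a voiceless consonant (*vehof*, *owmujeh*); -ehe when the stem ends in a voiced consonant (*jamav*, *jan*, *ful*); -os when the stem ends in a vowel (*dawivo*, *jedaze*).
Since the final sound of *tidupel* is /l/ (a voiced consonant), it takes -ehe, giving *tidupelehe*.
*nukojo* — final sound /o/ (a vowel) → -os → *nukojoos*.
The final sound of *rakaf* is /f/, which is a voiceless consonant, so the suffix is -ij, giving *rakafij*.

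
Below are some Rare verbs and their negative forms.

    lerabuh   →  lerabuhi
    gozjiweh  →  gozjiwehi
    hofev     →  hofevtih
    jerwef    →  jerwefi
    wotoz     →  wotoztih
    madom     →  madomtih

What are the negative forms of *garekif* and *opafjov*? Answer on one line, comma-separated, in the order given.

garekifi, opafjovtih

The suffix is conditioned by the final consonant: -i when the stem ends in a voiceless consonant (*lerabuh*, *gozjiweh*, *jerwef*); -tih when the stem ends in a voiced consonant (*hofev*, *wotoz*, *madom*).
The final consonant of *garekif* is /f/, which is voiceless, so the suffix is -i, giving *garekifi*.
*opafjov* — final consonant /v/ (voiced) → -tih → *opafjovtih*.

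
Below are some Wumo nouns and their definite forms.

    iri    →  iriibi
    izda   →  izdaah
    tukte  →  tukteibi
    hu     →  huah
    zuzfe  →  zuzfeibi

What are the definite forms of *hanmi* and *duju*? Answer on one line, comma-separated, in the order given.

hanmiibi, dujuah

The pattern is front/back vowel harmony: -ibi when the last vowel of the stem is a front vowel (*iri*, *tukte*, *zuzfe*); -ah when the last vowel of the stem is a back vowel (*izda*, *hu*).
*hanmi* — last vowel /i/ (a front vowel) → -ibi → *hanmiibi*.
The last vowel of *duju* is /u/, which is a back vowel, so the suffix is -ah, giving *dujuah*.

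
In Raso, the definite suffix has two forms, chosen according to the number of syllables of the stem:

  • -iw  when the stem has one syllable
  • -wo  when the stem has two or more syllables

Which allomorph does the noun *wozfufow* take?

*wozfufow* has 3 syllables, so the suffix is -wo.

-wo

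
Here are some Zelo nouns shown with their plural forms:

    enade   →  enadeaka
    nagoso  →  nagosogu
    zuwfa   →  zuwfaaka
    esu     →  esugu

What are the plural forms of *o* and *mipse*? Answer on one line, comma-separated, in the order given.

ogu, mipseaka

Looking at the last vowel of each stem: -gu when the last vowel of the stem is a rounded vowel (*nagoso*, *esu*); -aka when the last vowel of the stem is an unrounded vowel (*enade*, *zuwfa*).
*o* — last vowel /o/ (a rounded vowel) → -gu → *ogu*.
*mipse* — last vowel /e/ (an unrounded vowel) → -aka → *mipseaka*.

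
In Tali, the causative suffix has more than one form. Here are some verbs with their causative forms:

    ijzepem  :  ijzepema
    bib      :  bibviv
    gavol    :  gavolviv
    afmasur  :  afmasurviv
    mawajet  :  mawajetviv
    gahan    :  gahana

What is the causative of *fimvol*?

fimvolviv

Looking at the final consonant of each stem: -a when the stem ends in a nasal (*ijzepem*, *gahan*); -viv when the stem ends in a non-nasal consonant (*bib*, *gavol*, *afmasur*, *mawajet*).
The final consonant of *fimvol* is /l/, which is non-nasal, so the suffix is -viv, giving *fimvolviv*.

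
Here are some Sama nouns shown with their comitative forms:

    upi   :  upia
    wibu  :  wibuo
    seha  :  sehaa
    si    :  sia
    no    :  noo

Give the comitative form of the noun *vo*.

The pattern is rounding harmony: -o when the last vowel of the stem is a rounded vowel (*wibu*, *no*); -a when the last vowel of the stem is an unrounded vowel (*upi*, *seha*, *si*).
*vo*: last vowel = /o/, a rounded vowel → -o → *voo*.

voo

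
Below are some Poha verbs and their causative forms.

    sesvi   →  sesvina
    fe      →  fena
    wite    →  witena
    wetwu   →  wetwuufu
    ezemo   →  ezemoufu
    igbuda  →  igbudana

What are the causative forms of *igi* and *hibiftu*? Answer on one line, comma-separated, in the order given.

The alternation tracks the last vowel of the stem — -ufu when the last vowel of the stem is a rounded vowel (*wetwu*, *ezemo*); -na when the last vowel of the stem is an unrounded vowel (*sesvi*, *fe*, *wite*, *igbuda*).
Since the last vowel of *igi* is /i/ (an unrounded vowel), it takes -na, giving *igina*.
Since the last vowel of *hibiftu* is /u/ (a rounded vowel), it takes -ufu, giving *hibiftuufu*.

igina, hibiftuufu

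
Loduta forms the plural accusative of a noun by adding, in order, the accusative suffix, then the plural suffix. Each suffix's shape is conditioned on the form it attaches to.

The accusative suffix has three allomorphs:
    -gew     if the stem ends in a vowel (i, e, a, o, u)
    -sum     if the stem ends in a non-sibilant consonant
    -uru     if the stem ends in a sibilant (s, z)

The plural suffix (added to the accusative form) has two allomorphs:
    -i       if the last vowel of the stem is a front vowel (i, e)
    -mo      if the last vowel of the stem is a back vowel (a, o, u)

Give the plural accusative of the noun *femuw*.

femuwsummo

The final sound of *femuw* is /w/, which is a non-sibilant consonant, so the accusative suffix is -sum, giving *femuwsum*.
The last vowel of the accusative form *femuwsum* is /u/, which is a back vowel, so the plural suffix is -mo, giving *femuwsummo*.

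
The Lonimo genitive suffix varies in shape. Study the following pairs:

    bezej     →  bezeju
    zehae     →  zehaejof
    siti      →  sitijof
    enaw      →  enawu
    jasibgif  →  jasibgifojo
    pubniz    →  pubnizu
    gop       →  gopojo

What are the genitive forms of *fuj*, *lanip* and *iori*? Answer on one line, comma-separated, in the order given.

The alternation tracks the final sound of the stem — -ojo when the stem ends in a voiceless consonant (*jasibgif*, *gop*); -u when the stem ends in a voiced consonant (*bezej*, *enaw*, *pubniz*); -jof when the stem ends in a vowel (*zehae*, *siti*).
Since the final sound of *fuj* is /j/ (a voiced consonant), it takes -u, giving *fuju*.
*lanip* — final sound /p/ (a voiceless consonant) → -ojo → *lanipojo*.
*iori* — final sound /i/ (a vowel) → -jof → *iorijof*.

fuju, lanipojo, iorijof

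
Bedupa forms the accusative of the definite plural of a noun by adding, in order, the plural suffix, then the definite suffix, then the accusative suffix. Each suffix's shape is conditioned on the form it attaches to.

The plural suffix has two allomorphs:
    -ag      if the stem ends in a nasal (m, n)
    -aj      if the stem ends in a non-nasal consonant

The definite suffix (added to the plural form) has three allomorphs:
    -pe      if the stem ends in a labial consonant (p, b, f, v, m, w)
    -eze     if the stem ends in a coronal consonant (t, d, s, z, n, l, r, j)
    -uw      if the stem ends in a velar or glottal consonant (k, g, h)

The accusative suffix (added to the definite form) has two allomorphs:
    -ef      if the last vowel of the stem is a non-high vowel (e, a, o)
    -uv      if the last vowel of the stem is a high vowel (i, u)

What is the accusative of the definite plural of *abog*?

Since the final consonant of *abog* is /g/ (non-nasal), it takes -aj, giving *abogaj*.
Since the final consonant of the plural form *abogaj* is /j/ (coronal), it takes -eze, giving *abogajeze*.
Since the last vowel of the definite form *abogajeze* is /e/ (a non-high vowel), it takes -ef, giving *abogajezeef*.

abogajezeef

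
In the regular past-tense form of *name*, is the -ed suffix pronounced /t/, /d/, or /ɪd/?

The stem *name* ends in a voiced sound other than /d/.
The -ed suffix is realized as /ɪd/ after /t, d/; as /t/ after other voiceless consonants; and as /d/ after other voiced sounds.
So -ed on *name* is pronounced /d/.

/d/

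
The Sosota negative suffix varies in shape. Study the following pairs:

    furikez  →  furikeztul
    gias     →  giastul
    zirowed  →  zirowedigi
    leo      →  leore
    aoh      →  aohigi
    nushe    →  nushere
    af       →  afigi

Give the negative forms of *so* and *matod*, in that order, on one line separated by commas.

sore, matodigi

The pattern is sibilance of the final sound: -tul when the stem ends in a sibilant (*furikez*, *gias*); -igi when the stem ends in a non-sibilant consonant (*zirowed*, *aoh*, *af*); -re when the stem ends in a vowel (*leo*, *nushe*).
Since the final sound of *so* is /o/ (a vowel), it takes -re, giving *sore*.
The final sound of *matod* is /d/, which is a non-sibilant consonant, so the suffix is -igi, giving *matodigi*.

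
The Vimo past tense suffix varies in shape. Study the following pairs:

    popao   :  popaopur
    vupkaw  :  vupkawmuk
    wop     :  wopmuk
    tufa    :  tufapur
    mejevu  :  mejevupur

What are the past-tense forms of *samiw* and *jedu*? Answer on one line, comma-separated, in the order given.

The pattern is consonant vs. vowel: -muk when the stem ends in a consonant (*vupkaw*, *wop*); -pur when the stem ends in a vowel (*popao*, *tufa*, *mejevu*).
Since the final sound of *samiw* is /w/ (a consonant), it takes -muk, giving *samiwmuk*.
*jedu* — final sound /u/ (a vowel) → -pur → *jedupur*.

samiwmuk, jedupur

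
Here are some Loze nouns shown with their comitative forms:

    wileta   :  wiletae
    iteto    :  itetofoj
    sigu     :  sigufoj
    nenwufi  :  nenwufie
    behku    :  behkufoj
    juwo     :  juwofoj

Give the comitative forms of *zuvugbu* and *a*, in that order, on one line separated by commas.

zuvugbufoj, ae

The suffix is conditioned by the last vowel: -foj when the last vowel of the stem is a rounded vowel (*iteto*, *sigu*, *behku*, *juwo*); -e when the last vowel of the stem is an unrounded vowel (*wileta*, *nenwufi*).
*zuvugbu* — last vowel /u/ (a rounded vowel) → -foj → *zuvugbufoj*.
*a*: last vowel = /a/, an unrounded vowel → -e → *ae*.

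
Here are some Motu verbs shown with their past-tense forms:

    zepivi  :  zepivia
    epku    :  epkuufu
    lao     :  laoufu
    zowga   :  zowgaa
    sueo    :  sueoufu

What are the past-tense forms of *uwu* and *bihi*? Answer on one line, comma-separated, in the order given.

Looking at the last vowel of each stem: -ufu when the last vowel of the stem is a rounded vowel (*epku*, *lao*, *sueo*); -a when the last vowel of the stem is an unrounded vowel (*zepivi*, *zowga*).
Since the last vowel of *uwu* is /u/ (a rounded vowel), it takes -ufu, giving *uwuufu*.
*bihi* — last vowel /i/ (an unrounded vowel) → -a → *bihia*.

uwuufu, bihia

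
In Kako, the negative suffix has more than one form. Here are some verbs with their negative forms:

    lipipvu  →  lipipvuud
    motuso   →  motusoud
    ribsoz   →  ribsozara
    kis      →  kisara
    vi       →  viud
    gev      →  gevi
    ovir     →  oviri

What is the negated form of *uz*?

The suffix is conditioned by the final sound: -ara when the stem ends in a sibilant (*ribsoz*, *kis*); -i when the stem ends in a non-sibilant consonant (*gev*, *ovir*); -ud when the stem ends in a vowel (*lipipvu*, *motuso*, *vi*).
Since the final sound of *uz* is /z/ (a sibilant), it takes -ara, giving *uzara*.

uzara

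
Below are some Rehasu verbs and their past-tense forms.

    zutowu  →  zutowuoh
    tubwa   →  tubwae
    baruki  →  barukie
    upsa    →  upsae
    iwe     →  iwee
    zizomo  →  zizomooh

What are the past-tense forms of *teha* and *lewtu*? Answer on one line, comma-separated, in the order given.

tehae, lewtuoh

The alternation tracks the last vowel of the stem — -oh when the last vowel of the stem is a rounded vowel (*zutowu*, *zizomo*); -e when the last vowel of the stem is an unrounded vowel (*tubwa*, *baruki*, *upsa*, *iwe*).
*teha*: last vowel = /a/, an unrounded vowel → -e → *tehae*.
*lewtu* — last vowel /u/ (a rounded vowel) → -oh → *lewtuoh*.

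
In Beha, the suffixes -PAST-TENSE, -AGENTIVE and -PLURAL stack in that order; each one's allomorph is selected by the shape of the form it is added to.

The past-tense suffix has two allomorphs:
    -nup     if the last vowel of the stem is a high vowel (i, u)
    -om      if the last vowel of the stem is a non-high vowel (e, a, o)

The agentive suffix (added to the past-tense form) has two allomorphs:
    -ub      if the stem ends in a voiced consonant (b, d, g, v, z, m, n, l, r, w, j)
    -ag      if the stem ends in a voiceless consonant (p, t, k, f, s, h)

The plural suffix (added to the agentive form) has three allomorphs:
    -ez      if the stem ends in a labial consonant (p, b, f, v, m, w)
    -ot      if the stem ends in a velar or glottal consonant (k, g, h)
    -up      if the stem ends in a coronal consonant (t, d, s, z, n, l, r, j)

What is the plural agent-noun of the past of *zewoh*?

zewohomubez

Since the last vowel of *zewoh* is /o/ (a non-high vowel), it takes -om, giving *zewohom*.
The final consonant of the past-tense form *zewohom* is /m/, which is voiced, so the agentive suffix is -ub, giving *zewohomub*.
The agentive form *zewohomub* — final consonant /b/ (labial) → -ez → *zewohomubez*.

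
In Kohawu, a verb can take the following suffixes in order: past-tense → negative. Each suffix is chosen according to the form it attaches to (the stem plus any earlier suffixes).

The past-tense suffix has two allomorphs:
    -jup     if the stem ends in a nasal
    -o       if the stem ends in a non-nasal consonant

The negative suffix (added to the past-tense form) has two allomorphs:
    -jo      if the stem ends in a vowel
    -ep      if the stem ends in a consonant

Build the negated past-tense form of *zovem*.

*zovem*: final consonant = /m/, a nasal → -jup → *zovemjup*.
The past-tense form *zovemjup* — final sound /p/ (a consonant) → -ep → *zovemjupep*.

zovemjupep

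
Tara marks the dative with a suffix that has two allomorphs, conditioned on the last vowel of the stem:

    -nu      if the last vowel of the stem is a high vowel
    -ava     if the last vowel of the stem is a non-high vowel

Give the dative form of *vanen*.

*vanen* — last vowel /e/ (a non-high vowel) → -ava → *vanenava*.

vanenava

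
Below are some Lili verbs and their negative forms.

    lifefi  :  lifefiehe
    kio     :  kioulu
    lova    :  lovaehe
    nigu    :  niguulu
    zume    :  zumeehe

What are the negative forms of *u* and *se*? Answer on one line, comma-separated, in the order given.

The suffix is conditioned by the last vowel: -ulu when the last vowel of the stem is a rounded vowel (*kio*, *nigu*); -ehe when the last vowel of the stem is an unrounded vowel (*lifefi*, *lova*, *zume*).
Since the last vowel of *u* is /u/ (a rounded vowel), it takes -ulu, giving *uulu*.
*se*: last vowel = /e/, an unrounded vowel → -ehe → *seehe*.

uulu, seehe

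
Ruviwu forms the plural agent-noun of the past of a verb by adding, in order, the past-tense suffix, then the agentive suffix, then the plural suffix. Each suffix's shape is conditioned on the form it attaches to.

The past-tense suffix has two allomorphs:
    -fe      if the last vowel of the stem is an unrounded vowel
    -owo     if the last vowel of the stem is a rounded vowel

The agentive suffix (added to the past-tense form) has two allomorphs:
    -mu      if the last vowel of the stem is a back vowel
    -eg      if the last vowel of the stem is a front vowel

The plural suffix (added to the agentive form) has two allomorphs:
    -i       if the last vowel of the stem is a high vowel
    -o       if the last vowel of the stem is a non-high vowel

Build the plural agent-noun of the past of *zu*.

zuowomui

*zu*: last vowel = /u/, a rounded vowel → -owo → *zuowo*.
The past-tense form *zuowo* — last vowel /o/ (a back vowel) → -mu → *zuowomu*.
The last vowel of the agentive form *zuowomu* is /u/, which is a high vowel, so the plural suffix is -i, giving *zuowomui*.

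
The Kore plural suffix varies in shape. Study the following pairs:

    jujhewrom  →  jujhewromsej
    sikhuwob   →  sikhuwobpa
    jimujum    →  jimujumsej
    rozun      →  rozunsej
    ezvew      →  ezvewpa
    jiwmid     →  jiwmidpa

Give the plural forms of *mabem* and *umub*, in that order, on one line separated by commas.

mabemsej, umubpa

The pattern is nasality of the final consonant: -sej when the stem ends in a nasal (*jujhewrom*, *jimujum*, *rozun*); -pa when the stem ends in a non-nasal consonant (*sikhuwob*, *ezvew*, *jiwmid*).
The final consonant of *mabem* is /m/, which is a nasal, so the suffix is -sej, giving *mabemsej*.
Since the final consonant of *umub* is /b/ (non-nasal), it takes -pa, giving *umubpa*.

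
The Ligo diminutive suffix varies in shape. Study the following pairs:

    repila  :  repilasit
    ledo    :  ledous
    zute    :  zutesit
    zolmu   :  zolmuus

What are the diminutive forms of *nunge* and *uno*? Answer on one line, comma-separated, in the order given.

The alternation tracks the last vowel of the stem — -us when the last vowel of the stem is a rounded vowel (*ledo*, *zolmu*); -sit when the last vowel of the stem is an unrounded vowel (*repila*, *zute*).
The last vowel of *nunge* is /e/, which is an unrounded vowel, so the suffix is -sit, giving *nungesit*.
The last vowel of *uno* is /o/, which is a rounded vowel, so the suffix is -us, giving *unous*.

nungesit, unous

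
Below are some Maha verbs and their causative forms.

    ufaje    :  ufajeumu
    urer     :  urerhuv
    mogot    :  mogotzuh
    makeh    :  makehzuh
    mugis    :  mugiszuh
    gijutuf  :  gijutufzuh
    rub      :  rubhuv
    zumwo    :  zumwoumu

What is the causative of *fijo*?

The suffix is conditioned by the final sound: -zuh when the stem ends in a voiceless consonant (*mogot*, *makeh*, *mugis*, *gijutuf*); -huv when the stem ends in a voiced consonant (*urer*, *rub*); -umu when the stem ends in a vowel (*ufaje*, *zumwo*).
*fijo* — final sound /o/ (a vowel) → -umu → *fijoumu*.

fijoumu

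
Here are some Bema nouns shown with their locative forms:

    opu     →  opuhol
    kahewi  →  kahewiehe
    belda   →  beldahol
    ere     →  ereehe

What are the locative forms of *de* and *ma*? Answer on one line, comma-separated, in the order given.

deehe, mahol

The suffix is conditioned by the last vowel: -ehe when the last vowel of the stem is a front vowel (*kahewi*, *ere*); -hol when the last vowel of the stem is a back vowel (*opu*, *belda*).
Since the last vowel of *de* is /e/ (a front vowel), it takes -ehe, giving *deehe*.
*ma* — last vowel /a/ (a back vowel) → -hol → *mahol*.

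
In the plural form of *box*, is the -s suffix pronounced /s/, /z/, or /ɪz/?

The stem *box* ends in a sibilant (/s, z, ʃ, ʒ, tʃ, dʒ/).
The plural suffix surfaces as /ɪz/ after sibilants, /s/ after other voiceless consonants, and /z/ after other voiced sounds.
So the plural -s on *box* is pronounced /ɪz/.

/ɪz/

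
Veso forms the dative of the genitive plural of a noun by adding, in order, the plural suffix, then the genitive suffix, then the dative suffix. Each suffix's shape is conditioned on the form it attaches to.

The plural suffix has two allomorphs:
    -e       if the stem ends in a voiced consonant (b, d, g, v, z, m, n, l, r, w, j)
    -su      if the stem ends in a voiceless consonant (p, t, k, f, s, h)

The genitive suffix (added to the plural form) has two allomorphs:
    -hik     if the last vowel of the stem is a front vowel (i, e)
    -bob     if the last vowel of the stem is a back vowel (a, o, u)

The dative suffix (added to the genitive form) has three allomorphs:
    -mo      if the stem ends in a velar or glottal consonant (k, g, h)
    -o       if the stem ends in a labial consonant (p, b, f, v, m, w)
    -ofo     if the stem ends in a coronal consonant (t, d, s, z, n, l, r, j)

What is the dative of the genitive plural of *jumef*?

*jumef* — final consonant /f/ (voiceless) → -su → *jumefsu*.
The plural form *jumefsu* — last vowel /u/ (a back vowel) → -bob → *jumefsubob*.
Since the final consonant of the genitive form *jumefsubob* is /b/ (labial), it takes -o, giving *jumefsubobo*.

jumefsubobo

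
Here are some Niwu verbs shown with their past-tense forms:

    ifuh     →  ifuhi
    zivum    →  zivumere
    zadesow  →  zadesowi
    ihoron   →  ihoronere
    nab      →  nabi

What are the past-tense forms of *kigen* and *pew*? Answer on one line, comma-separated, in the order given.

The alternation tracks the final consonant of the stem — -ere when the stem ends in a nasal (*zivum*, *ihoron*); -i when the stem ends in a non-nasal consonant (*ifuh*, *zadesow*, *nab*).
Since the final consonant of *kigen* is /n/ (a nasal), it takes -ere, giving *kigenere*.
*pew* — final consonant /w/ (non-nasal) → -i → *pewi*.

kigenere, pewi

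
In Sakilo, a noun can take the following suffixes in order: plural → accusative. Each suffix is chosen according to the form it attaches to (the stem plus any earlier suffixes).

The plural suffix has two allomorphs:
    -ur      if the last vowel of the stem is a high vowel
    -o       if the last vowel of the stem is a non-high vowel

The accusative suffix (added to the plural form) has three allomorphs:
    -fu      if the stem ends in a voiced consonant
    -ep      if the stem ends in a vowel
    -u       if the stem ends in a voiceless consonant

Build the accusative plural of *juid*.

juidurfu

Since the last vowel of *juid* is /i/ (a high vowel), it takes -ur, giving *juidur*.
The plural form *juidur* — final sound /r/ (a voiced consonant) → -fu → *juidurfu*.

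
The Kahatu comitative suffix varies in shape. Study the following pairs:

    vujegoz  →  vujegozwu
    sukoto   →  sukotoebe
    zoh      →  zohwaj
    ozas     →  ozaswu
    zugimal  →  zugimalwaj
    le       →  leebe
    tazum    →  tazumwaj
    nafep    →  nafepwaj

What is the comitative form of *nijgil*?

nijgilwaj

Looking at the final sound of each stem: -wu when the stem ends in a sibilant (*vujegoz*, *ozas*); -waj when the stem ends in a non-sibilant consonant (*zoh*, *zugimal*, *tazum*, *nafep*); -ebe when the stem ends in a vowel (*sukoto*, *le*).
*nijgil*: final sound = /l/, a non-sibilant consonant → -waj → *nijgilwaj*.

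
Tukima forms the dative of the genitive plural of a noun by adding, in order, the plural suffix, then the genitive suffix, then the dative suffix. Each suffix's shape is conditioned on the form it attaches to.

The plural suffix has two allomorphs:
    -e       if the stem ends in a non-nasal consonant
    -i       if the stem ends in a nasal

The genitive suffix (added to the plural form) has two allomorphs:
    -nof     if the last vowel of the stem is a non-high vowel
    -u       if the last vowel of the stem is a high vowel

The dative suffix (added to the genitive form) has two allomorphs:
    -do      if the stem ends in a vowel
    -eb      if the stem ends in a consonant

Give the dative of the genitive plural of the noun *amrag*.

*amrag* — final consonant /g/ (non-nasal) → -e → *amrage*.
Since the last vowel of the plural form *amrage* is /e/ (a non-high vowel), it takes -nof, giving *amragenof*.
The genitive form *amragenof* — final sound /f/ (a consonant) → -eb → *amragenofeb*.

amragenofeb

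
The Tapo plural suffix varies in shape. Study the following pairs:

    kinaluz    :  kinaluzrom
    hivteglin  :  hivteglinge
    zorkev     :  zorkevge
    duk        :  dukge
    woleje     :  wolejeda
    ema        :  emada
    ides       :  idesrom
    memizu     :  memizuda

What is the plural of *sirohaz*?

The pattern is sibilance of the final sound: -rom when the stem ends in a sibilant (*kinaluz*, *ides*); -ge when the stem ends in a non-sibilant consonant (*hivteglin*, *zorkev*, *duk*); -da when the stem ends in a vowel (*woleje*, *ema*, *memizu*).
*sirohaz*: final sound = /z/, a sibilant → -rom → *sirohazrom*.

sirohazrom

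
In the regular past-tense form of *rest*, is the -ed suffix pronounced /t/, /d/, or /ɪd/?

/ɪd/

The stem *rest* ends in /t/ or /d/.
The -ed suffix is realized as /ɪd/ after /t, d/; as /t/ after other voiceless consonants; and as /d/ after other voiced sounds.
So -ed on *rest* is pronounced /ɪd/.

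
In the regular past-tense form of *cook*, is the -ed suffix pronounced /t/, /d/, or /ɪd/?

The stem *cook* ends in a voiceless consonant other than /t/.
The -ed suffix is realized as /ɪd/ after /t, d/; as /t/ after other voiceless consonants; and as /d/ after other voiced sounds.
So -ed on *cook* is pronounced /t/.

/t/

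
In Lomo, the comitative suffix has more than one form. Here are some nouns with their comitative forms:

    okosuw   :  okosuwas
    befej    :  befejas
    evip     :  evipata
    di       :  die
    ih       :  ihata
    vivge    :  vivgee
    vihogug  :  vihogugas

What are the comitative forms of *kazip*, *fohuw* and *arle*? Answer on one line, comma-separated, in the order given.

The alternation tracks the final sound of the stem — -ata when the stem ends in a voiceless consonant (*evip*, *ih*); -as when the stem ends in a voiced consonant (*okosuw*, *befej*, *vihogug*); -e when the stem ends in a vowel (*di*, *vivge*).
*kazip* — final sound /p/ (a voiceless consonant) → -ata → *kazipata*.
*fohuw* — final sound /w/ (a voiced consonant) → -as → *fohuwas*.
*arle*: final sound = /e/, a vowel → -e → *arlee*.

kazipata, fohuwas, arlee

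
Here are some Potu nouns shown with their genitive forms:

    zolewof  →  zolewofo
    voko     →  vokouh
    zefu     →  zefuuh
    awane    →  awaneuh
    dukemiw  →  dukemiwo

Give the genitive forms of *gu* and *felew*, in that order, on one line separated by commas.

guuh, felewo

The alternation tracks the final sound of the stem — -o when the stem ends in a consonant (*zolewof*, *dukemiw*); -uh when the stem ends in a vowel (*voko*, *zefu*, *awane*).
*gu*: final sound = /u/, a vowel → -uh → *guuh*.
Since the final sound of *felew* is /w/ (a consonant), it takes -o, giving *felewo*.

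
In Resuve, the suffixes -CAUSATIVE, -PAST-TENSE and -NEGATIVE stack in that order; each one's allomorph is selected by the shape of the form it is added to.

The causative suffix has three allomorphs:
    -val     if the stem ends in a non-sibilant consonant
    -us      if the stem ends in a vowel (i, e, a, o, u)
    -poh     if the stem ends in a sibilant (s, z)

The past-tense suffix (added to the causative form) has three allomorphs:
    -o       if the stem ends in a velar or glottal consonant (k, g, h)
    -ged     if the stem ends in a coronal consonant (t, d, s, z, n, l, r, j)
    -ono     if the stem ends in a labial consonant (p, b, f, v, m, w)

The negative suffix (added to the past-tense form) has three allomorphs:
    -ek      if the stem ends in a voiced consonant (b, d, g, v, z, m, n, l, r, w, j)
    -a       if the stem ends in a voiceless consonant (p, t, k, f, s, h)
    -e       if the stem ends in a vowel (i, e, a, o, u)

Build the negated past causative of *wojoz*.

wojozpohoe

*wojoz*: final sound = /z/, a sibilant → -poh → *wojozpoh*.
Since the final consonant of the causative form *wojozpoh* is /h/ (velar/glottal), it takes -o, giving *wojozpoho*.
The past-tense form *wojozpoho* — final sound /o/ (a vowel) → -e → *wojozpohoe*.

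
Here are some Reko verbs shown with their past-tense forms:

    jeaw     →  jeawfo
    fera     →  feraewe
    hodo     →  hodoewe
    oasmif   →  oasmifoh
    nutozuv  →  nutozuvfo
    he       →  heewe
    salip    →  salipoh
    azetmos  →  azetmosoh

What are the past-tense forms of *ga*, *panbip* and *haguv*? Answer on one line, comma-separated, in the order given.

gaewe, panbipoh, haguvfo

The suffix is conditioned by the final sound: -oh when the stem ends in a voiceless consonant (*oasmif*, *salip*, *azetmos*); -fo when the stem ends in a voiced consonant (*jeaw*, *nutozuv*); -ewe when the stem ends in a vowel (*fera*, *hodo*, *he*).
*ga* — final sound /a/ (a vowel) → -ewe → *gaewe*.
*panbip* — final sound /p/ (a voiceless consonant) → -oh → *panbipoh*.
*haguv* — final sound /v/ (a voiced consonant) → -fo → *haguvfo*.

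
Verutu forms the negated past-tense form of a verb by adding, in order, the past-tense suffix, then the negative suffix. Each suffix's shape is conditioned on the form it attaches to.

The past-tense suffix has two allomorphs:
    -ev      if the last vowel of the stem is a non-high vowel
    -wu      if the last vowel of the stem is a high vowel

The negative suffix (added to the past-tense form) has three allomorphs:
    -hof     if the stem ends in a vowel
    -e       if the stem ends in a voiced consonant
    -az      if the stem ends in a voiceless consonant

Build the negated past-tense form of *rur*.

rurwuhof

The last vowel of *rur* is /u/, which is a high vowel, so the past-tense suffix is -wu, giving *rurwu*.
The past-tense form *rurwu* — final sound /u/ (a vowel) → -hof → *rurwuhof*.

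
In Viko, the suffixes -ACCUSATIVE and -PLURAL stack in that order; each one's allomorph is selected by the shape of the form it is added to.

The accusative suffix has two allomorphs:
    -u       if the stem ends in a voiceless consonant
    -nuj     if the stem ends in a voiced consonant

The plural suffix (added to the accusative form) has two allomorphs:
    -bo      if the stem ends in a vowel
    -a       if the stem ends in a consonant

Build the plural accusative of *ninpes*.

ninpesubo

Since the final consonant of *ninpes* is /s/ (voiceless), it takes -u, giving *ninpesu*.
The accusative form *ninpesu* — final sound /u/ (a vowel) → -bo → *ninpesubo*.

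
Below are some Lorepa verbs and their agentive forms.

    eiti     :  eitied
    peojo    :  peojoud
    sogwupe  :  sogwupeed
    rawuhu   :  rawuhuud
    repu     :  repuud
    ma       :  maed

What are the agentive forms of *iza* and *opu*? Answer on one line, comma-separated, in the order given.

izaed, opuud

The suffix is conditioned by the last vowel: -ud when the last vowel of the stem is a rounded vowel (*peojo*, *rawuhu*, *repu*); -ed when the last vowel of the stem is an unrounded vowel (*eiti*, *sogwupe*, *ma*).
The last vowel of *iza* is /a/, which is an unrounded vowel, so the suffix is -ed, giving *izaed*.
The last vowel of *opu* is /u/, which is a rounded vowel, so the suffix is -ud, giving *opuud*.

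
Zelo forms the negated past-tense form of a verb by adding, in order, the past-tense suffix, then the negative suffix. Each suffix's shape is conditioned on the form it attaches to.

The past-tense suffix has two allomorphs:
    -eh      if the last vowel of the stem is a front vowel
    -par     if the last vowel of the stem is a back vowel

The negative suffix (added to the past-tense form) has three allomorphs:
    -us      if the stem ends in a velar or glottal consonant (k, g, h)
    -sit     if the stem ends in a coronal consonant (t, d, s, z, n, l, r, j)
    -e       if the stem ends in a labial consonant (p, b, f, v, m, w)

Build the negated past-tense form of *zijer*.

The last vowel of *zijer* is /e/, which is a front vowel, so the past-tense suffix is -eh, giving *zijereh*.
The past-tense form *zijereh*: final consonant = /h/, velar/glottal → -us → *zijerehus*.

zijerehus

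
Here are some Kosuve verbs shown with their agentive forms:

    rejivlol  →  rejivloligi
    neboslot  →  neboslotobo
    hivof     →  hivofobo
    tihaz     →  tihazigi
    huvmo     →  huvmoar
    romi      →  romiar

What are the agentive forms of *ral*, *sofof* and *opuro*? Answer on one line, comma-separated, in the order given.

The suffix is conditioned by the final sound: -obo when the stem ends in a voiceless consonant (*neboslot*, *hivof*); -igi when the stem ends in a voiced consonant (*rejivlol*, *tihaz*); -ar when the stem ends in a vowel (*huvmo*, *romi*).
*ral*: final sound = /l/, a voiced consonant → -igi → *raligi*.
The final sound of *sofof* is /f/, which is a voiceless consonant, so the suffix is -obo, giving *sofofobo*.
Since the final sound of *opuro* is /o/ (a vowel), it takes -ar, giving *opuroar*.

raligi, sofofobo, opuroar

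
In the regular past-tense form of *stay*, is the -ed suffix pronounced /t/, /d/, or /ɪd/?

/d/

The stem *stay* ends in a voiced sound other than /d/.
The -ed suffix is realized as /ɪd/ after /t, d/; as /t/ after other voiceless consonants; and as /d/ after other voiced sounds.
So -ed on *stay* is pronounced /d/.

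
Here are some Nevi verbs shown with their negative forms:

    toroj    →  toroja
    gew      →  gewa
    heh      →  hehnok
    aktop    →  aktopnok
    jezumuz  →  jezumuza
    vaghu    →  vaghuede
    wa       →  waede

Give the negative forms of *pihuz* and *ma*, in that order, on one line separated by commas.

The pattern is voicing of the final sound: -nok when the stem ends in a voiceless consonant (*heh*, *aktop*); -a when the stem ends in a voiced consonant (*toroj*, *gew*, *jezumuz*); -ede when the stem ends in a vowel (*vaghu*, *wa*).
*pihuz* — final sound /z/ (a voiced consonant) → -a → *pihuza*.
The final sound of *ma* is /a/, which is a vowel, so the suffix is -ede, giving *maede*.

pihuza, maede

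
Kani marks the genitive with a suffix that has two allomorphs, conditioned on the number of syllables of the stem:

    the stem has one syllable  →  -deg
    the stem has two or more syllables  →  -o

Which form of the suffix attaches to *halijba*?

With 3 syllables, *halijba* takes -o.

-o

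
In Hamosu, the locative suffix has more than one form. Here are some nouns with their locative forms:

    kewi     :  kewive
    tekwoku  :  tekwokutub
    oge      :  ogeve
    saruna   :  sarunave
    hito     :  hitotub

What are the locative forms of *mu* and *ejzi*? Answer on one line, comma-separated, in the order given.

The pattern is rounding harmony: -tub when the last vowel of the stem is a rounded vowel (*tekwoku*, *hito*); -ve when the last vowel of the stem is an unrounded vowel (*kewi*, *oge*, *saruna*).
*mu* — last vowel /u/ (a rounded vowel) → -tub → *mutub*.
*ejzi*: last vowel = /i/, an unrounded vowel → -ve → *ejzive*.

mutub, ejzive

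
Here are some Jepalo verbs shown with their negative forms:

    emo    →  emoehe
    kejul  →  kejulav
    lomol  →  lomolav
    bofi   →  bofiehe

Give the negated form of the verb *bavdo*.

Looking at the final sound of each stem: -av when the stem ends in a consonant (*kejul*, *lomol*); -ehe when the stem ends in a vowel (*emo*, *bofi*).
*bavdo*: final sound = /o/, a vowel → -ehe → *bavdoehe*.

bavdoehe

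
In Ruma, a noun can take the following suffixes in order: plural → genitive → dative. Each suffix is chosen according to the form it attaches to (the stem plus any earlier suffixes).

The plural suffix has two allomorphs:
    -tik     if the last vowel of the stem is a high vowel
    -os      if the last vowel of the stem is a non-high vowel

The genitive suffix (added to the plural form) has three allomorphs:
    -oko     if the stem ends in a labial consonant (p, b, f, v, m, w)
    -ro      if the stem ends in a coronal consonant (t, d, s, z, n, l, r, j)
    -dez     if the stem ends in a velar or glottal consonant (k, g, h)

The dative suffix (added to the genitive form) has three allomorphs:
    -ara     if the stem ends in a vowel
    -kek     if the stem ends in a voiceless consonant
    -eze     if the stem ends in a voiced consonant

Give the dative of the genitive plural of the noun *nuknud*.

*nuknud*: last vowel = /u/, a high vowel → -tik → *nuknudtik*.
The plural form *nuknudtik*: final consonant = /k/, velar/glottal → -dez → *nuknudtikdez*.
The final sound of the genitive form *nuknudtikdez* is /z/, which is a voiced consonant, so the dative suffix is -eze, giving *nuknudtikdezeze*.

nuknudtikdezeze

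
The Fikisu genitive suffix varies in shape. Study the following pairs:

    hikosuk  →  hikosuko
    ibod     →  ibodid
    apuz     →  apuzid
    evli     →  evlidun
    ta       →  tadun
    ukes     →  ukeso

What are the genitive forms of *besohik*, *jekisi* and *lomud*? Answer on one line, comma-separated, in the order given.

The pattern is voicing of the final sound: -o when the stem ends in a voiceless consonant (*hikosuk*, *ukes*); -id when the stem ends in a voiced consonant (*ibod*, *apuz*); -dun when the stem ends in a vowel (*evli*, *ta*).
*besohik* — final sound /k/ (a voiceless consonant) → -o → *besohiko*.
The final sound of *jekisi* is /i/, which is a vowel, so the suffix is -dun, giving *jekisidun*.
Since the final sound of *lomud* is /d/ (a voiced consonant), it takes -id, giving *lomudid*.

besohiko, jekisidun, lomudid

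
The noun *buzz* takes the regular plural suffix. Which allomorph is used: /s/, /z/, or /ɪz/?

/ɪz/

The stem *buzz* ends in a sibilant (/s, z, ʃ, ʒ, tʃ, dʒ/).
The plural suffix surfaces as /ɪz/ after sibilants, /s/ after other voiceless consonants, and /z/ after other voiced sounds.
So the plural -s on *buzz* is pronounced /ɪz/.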